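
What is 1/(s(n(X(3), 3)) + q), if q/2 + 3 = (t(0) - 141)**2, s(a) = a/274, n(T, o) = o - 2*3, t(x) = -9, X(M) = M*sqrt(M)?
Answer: 274/12328353 ≈ 2.2225e-5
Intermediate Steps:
X(M) = M**(3/2)
n(T, o) = -6 + o (n(T, o) = o - 6 = -6 + o)
s(a) = a/274 (s(a) = a*(1/274) = a/274)
q = 44994 (q = -6 + 2*(-9 - 141)**2 = -6 + 2*(-150)**2 = -6 + 2*22500 = -6 + 45000 = 44994)
1/(s(n(X(3), 3)) + q) = 1/((-6 + 3)/274 + 44994) = 1/((1/274)*(-3) + 44994) = 1/(-3/274 + 44994) = 1/(12328353/274) = 274/12328353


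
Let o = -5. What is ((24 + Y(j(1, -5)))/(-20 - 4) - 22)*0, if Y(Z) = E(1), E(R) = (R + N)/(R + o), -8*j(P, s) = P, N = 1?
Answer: 0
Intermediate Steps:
j(P, s) = -P/8
E(R) = (1 + R)/(-5 + R) (E(R) = (R + 1)/(R - 5) = (1 + R)/(-5 + R))
Y(Z) = -½ (Y(Z) = (1 + 1)/(-5 + 1) = 2/(-4) = -¼*2 = -½)
((24 + Y(j(1, -5)))/(-20 - 4) - 22)*0 = ((24 - ½)/(-20 - 4) - 22)*0 = ((47/2)/(-24) - 22)*0 = ((47/2)*(-1/24) - 22)*0 = (-47/48 - 22)*0 = -1103/48*0 = 0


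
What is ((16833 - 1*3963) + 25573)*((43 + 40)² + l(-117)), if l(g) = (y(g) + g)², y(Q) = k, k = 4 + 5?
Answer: 713232979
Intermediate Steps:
k = 9
y(Q) = 9
l(g) = (9 + g)²
((16833 - 1*3963) + 25573)*((43 + 40)² + l(-117)) = ((16833 - 1*3963) + 25573)*((43 + 40)² + (9 - 117)²) = ((16833 - 3963) + 25573)*(83² + (-108)²) = (12870 + 25573)*(6889 + 11664) = 38443*18553 = 713232979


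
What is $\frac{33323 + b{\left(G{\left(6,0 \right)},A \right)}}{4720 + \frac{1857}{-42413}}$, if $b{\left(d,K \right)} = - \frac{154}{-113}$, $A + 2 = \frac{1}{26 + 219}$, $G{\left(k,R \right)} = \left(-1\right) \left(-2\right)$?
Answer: $\frac{159712640689}{22621187839} \approx 7.0603$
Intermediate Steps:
$G{\left(k,R \right)} = 2$
$A = - \frac{489}{245}$ ($A = -2 + \frac{1}{26 + 219} = -2 + \frac{1}{245} = - \frac{489}{245} \approx -1.9959$)
$b{\left(d,K \right)} = \frac{154}{113}$ ($b{\left(d,K \right)} = \left(-154\right) \left(- \frac{1}{113}\right) = \frac{154}{113}$)
$\frac{33323 + b{\left(G{\left(6,0 \right)},A \right)}}{4720 + \frac{1857}{-42413}} = \frac{33323 + \frac{154}{113}}{4720 + \frac{1857}{-42413}} = \frac{3765653}{113 \left(4720 + 1857 \left(- \frac{1}{42413}\right)\right)} = \frac{3765653}{113 \left(4720 - \frac{1857}{42413}\right)} = \frac{3765653}{113 \cdot \frac{200187503}{42413}} = \frac{3765653}{113} \cdot \frac{42413}{200187503} = \frac{159712640689}{22621187839}$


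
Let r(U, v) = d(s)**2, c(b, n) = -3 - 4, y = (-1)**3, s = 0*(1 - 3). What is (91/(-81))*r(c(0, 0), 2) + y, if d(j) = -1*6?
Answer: -373/9 ≈ -41.444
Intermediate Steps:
s = 0 (s = 0*(-2) = 0)
y = -1
d(j) = -6
c(b, n) = -7
r(U, v) = 36 (r(U, v) = (-6)**2 = 36)
(91/(-81))*r(c(0, 0), 2) + y = (91/(-81))*36 - 1 = (91*(-1/81))*36 - 1 = -91/81*36 - 1 = -364/9 - 1 = -373/9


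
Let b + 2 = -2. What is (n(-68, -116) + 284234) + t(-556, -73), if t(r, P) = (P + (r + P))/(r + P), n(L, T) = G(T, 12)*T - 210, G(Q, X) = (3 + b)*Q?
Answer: 170187974/629 ≈ 2.7057e+5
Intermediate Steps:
b = -4 (b = -2 - 2 = -4)
G(Q, X) = -Q (G(Q, X) = (3 - 4)*Q = -Q)
n(L, T) = -210 - T**2 (n(L, T) = (-T)*T - 210 = -T**2 - 210 = -210 - T**2)
t(r, P) = (r + 2*P)/(P + r) (t(r, P) = (P + (P + r))/(P + r) = (r + 2*P)/(P + r))
(n(-68, -116) + 284234) + t(-556, -73) = ((-210 - 1*(-116)**2) + 284234) + (-556 + 2*(-73))/(-73 - 556) = ((-210 - 1*13456) + 284234) + (-556 - 146)/(-629) = ((-210 - 13456) + 284234) - 1/629*(-702) = (-13666 + 284234) + 702/629 = 270568 + 702/629 = 170187974/629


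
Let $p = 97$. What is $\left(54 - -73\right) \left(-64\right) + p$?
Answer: $-8031$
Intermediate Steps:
$\left(54 - -73\right) \left(-64\right) + p = \left(54 - -73\right) \left(-64\right) + 97 = \left(54 + 73\right) \left(-64\right) + 97 = 127 \left(-64\right) + 97 = -8128 + 97 = -8031$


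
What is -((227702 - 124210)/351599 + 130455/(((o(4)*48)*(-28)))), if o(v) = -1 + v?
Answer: 5050063089/157516352 ≈ 32.061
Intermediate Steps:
-((227702 - 124210)/351599 + 130455/(((o(4)*48)*(-28)))) = -((227702 - 124210)/351599 + 130455/((((-1 + 4)*48)*(-28)))) = -(103492*(1/351599) + 130455/(((3*48)*(-28)))) = -(103492/351599 + 130455/((144*(-28)))) = -(103492/351599 + 130455/(-4032)) = -(103492/351599 + 130455*(-1/4032)) = -(103492/351599 - 14495/448) = -1*(-5050063089/157516352) = 5050063089/157516352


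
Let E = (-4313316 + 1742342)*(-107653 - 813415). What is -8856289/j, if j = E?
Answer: -8856289/2368041880232 ≈ -3.7399e-6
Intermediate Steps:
E = 2368041880232 (E = -2570974*(-921068) = 2368041880232)
j = 2368041880232
-8856289/j = -8856289/2368041880232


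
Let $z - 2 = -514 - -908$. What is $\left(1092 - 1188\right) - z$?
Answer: $-492$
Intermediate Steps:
$z = 396$ ($z = 2 - -394 = 2 + \left(-514 + 908\right) = 2 + 394 = 396$)
$\left(1092 - 1188\right) - z = \left(1092 - 1188\right) - 396 = -96 - 396 = -492$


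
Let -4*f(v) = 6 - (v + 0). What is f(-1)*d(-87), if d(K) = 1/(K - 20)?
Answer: 7/428 ≈ 0.016355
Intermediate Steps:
f(v) = -3/2 + v/4 (f(v) = -(6 - (v + 0))/4 = -(6 - v)/4 = -3/2 + v/4)
d(K) = 1/(-20 + K)
f(-1)*d(-87) = (-3/2 + (1/4)*(-1))/(-20 - 87) = (-3/2 - 1/4)/(-107) = -7/4*(-1/107) = 7/428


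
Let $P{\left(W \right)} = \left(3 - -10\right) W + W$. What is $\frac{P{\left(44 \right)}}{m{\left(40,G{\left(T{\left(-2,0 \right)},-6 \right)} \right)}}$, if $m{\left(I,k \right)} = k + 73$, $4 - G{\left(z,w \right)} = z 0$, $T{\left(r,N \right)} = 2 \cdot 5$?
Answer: $8$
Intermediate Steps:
$T{\left(r,N \right)} = 10$
$G{\left(z,w \right)} = 4$ ($G{\left(z,w \right)} = 4 - z 0 = 4 - 0 = 4 + 0 = 4$)
$P{\left(W \right)} = 14 W$ ($P{\left(W \right)} = \left(3 + 10\right) W + W = 13 W + W = 14 W$)
$m{\left(I,k \right)} = 73 + k$
$\frac{P{\left(44 \right)}}{m{\left(40,G{\left(T{\left(-2,0 \right)},-6 \right)} \right)}} = \frac{14 \cdot 44}{73 + 4} = \frac{616}{77} = 616 \cdot \frac{1}{77} = 8$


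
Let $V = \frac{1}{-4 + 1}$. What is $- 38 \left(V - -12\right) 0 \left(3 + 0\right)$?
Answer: $0$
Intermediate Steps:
$V = - \frac{1}{3}$ ($V = \frac{1}{-3} = - \frac{1}{3} \approx -0.33333$)
$- 38 \left(V - -12\right) 0 \left(3 + 0\right) = - 38 \left(- \frac{1}{3} - -12\right) 0 \left(3 + 0\right) = - 38 \left(- \frac{1}{3} + 12\right) 0 \cdot 3 = \left(-38\right) \frac{35}{3} \cdot 0 = \left(- \frac{1330}{3}\right) 0 = 0$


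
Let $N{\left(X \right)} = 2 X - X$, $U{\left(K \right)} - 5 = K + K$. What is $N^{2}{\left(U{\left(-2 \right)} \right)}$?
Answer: $1$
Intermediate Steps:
$U{\left(K \right)} = 5 + 2 K$ ($U{\left(K \right)} = 5 + \left(K + K\right) = 5 + 2 K$)
$N{\left(X \right)} = X$
$N^{2}{\left(U{\left(-2 \right)} \right)} = \left(5 + 2 \left(-2\right)\right)^{2} = \left(5 - 4\right)^{2} = 1^{2} = 1$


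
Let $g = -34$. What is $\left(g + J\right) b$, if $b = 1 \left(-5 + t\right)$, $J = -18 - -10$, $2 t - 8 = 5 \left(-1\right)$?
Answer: $147$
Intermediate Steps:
$t = \frac{3}{2}$ ($t = 4 + \frac{5 \left(-1\right)}{2} = 4 + \frac{1}{2} \left(-5\right) = 4 - \frac{5}{2} = \frac{3}{2} \approx 1.5$)
$J = -8$ ($J = -18 + 10 = -8$)
$b = - \frac{7}{2}$ ($b = 1 \left(-5 + \frac{3}{2}\right) = 1 \left(- \frac{7}{2}\right) = - \frac{7}{2} \approx -3.5$)
$\left(g + J\right) b = \left(-34 - 8\right) \left(- \frac{7}{2}\right) = \left(-42\right) \left(- \frac{7}{2}\right) = 147$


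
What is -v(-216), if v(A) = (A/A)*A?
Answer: 216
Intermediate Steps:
v(A) = A (v(A) = 1*A = A)
-v(-216) = -1*(-216) = 216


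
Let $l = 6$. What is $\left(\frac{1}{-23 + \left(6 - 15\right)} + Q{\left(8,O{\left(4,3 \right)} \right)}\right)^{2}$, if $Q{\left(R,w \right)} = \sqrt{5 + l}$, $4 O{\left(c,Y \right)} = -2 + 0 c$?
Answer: $\frac{11265}{1024} - \frac{\sqrt{11}}{16} \approx 10.794$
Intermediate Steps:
$O{\left(c,Y \right)} = - \frac{1}{2}$ ($O{\left(c,Y \right)} = \frac{-2 + 0 c}{4} = \frac{-2 + 0}{4} = \frac{1}{4} \left(-2\right) = - \frac{1}{2}$)
$Q{\left(R,w \right)} = \sqrt{11}$ ($Q{\left(R,w \right)} = \sqrt{5 + 6} = \sqrt{11}$)
$\left(\frac{1}{-23 + \left(6 - 15\right)} + Q{\left(8,O{\left(4,3 \right)} \right)}\right)^{2} = \left(\frac{1}{-23 + \left(6 - 15\right)} + \sqrt{11}\right)^{2} = \left(\frac{1}{-23 - 9} + \sqrt{11}\right)^{2} = \left(\frac{1}{-32} + \sqrt{11}\right)^{2} = \left(- \frac{1}{32} + \sqrt{11}\right)^{2}$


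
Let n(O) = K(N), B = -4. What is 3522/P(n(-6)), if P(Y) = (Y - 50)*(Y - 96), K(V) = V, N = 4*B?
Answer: 587/1232 ≈ 0.47646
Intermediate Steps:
N = -16 (N = 4*(-4) = -16)
n(O) = -16
P(Y) = (-96 + Y)*(-50 + Y) (P(Y) = (-50 + Y)*(-96 + Y) = (-96 + Y)*(-50 + Y))
3522/P(n(-6)) = 3522/(4800 + (-16)**2 - 146*(-16)) = 3522/(4800 + 256 + 2336) = 3522/7392 = 3522*(1/7392) = 587/1232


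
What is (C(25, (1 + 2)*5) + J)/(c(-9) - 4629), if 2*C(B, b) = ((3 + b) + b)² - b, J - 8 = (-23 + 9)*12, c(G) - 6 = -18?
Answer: -29/357 ≈ -0.081233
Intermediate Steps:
c(G) = -12 (c(G) = 6 - 18 = -12)
J = -160 (J = 8 + (-23 + 9)*12 = 8 - 14*12 = 8 - 168 = -160)
C(B, b) = (3 + 2*b)²/2 - b/2 (C(B, b) = (((3 + b) + b)² - b)/2 = ((3 + 2*b)² - b)/2 = (3 + 2*b)²/2 - b/2)
(C(25, (1 + 2)*5) + J)/(c(-9) - 4629) = (((3 + 2*((1 + 2)*5))²/2 - (1 + 2)*5/2) - 160)/(-12 - 4629) = (((3 + 2*(3*5))²/2 - 3*5/2) - 160)/(-4641) = (((3 + 2*15)²/2 - ½*15) - 160)*(-1/4641) = (((3 + 30)²/2 - 15/2) - 160)*(-1/4641) = (((½)*33² - 15/2) - 160)*(-1/4641) = (((½)*1089 - 15/2) - 160)*(-1/4641) = ((1089/2 - 15/2) - 160)*(-1/4641) = (537 - 160)*(-1/4641) = 377*(-1/4641) = -29/357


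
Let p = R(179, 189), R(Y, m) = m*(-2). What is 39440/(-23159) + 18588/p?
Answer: -74231302/1459017 ≈ -50.878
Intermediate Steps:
R(Y, m) = -2*m
p = -378 (p = -2*189 = -378)
39440/(-23159) + 18588/p = 39440/(-23159) + 18588/(-378) = 39440*(-1/23159) + 18588*(-1/378) = -39440/23159 - 3098/63 = -74231302/1459017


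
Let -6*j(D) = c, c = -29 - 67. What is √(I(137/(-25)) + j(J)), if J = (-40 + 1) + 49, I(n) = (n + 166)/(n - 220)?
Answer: √485791023/5637 ≈ 3.9100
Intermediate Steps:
I(n) = (166 + n)/(-220 + n)
J = 10 (J = -39 + 49 = 10)
c = -96
j(D) = 16 (j(D) = -⅙*(-96) = 16)
√(I(137/(-25)) + j(J)) = √((166 + 137/(-25))/(-220 + 137/(-25)) + 16) = √((166 + 137*(-1/25))/(-220 + 137*(-1/25)) + 16) = √((166 - 137/25)/(-220 - 137/25) + 16) = √((4013/25)/(-5637/25) + 16) = √(-25/5637*4013/25 + 16) = √(-4013/5637 + 16) = √(86179/5637) = √485791023/5637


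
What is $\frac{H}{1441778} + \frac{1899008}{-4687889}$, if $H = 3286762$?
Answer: $\frac{6335013734597}{3379447613321} \approx 1.8746$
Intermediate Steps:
$\frac{H}{1441778} + \frac{1899008}{-4687889} = \frac{3286762}{1441778} + \frac{1899008}{-4687889} = 3286762 \cdot \frac{1}{1441778} + 1899008 \left(- \frac{1}{4687889}\right) = \frac{1643381}{720889} - \frac{1899008}{4687889} = \frac{6335013734597}{3379447613321}$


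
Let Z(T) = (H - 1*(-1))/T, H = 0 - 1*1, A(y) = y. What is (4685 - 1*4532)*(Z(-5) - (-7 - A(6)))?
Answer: 1989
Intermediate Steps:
H = -1 (H = 0 - 1 = -1)
Z(T) = 0 (Z(T) = (-1 - 1*(-1))/T = (-1 + 1)/T = 0/T = 0)
(4685 - 1*4532)*(Z(-5) - (-7 - A(6))) = (4685 - 1*4532)*(0 - (-7 - 1*6)) = (4685 - 4532)*(0 - (-7 - 6)) = 153*(0 - 1*(-13)) = 153*(0 + 13) = 153*13 = 1989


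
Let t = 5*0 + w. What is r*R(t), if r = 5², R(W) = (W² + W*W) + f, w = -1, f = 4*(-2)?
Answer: -150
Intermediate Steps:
f = -8
t = -1 (t = 5*0 - 1 = 0 - 1 = -1)
R(W) = -8 + 2*W² (R(W) = (W² + W*W) - 8 = (W² + W²) - 8 = 2*W² - 8 = -8 + 2*W²)
r = 25
r*R(t) = 25*(-8 + 2*(-1)²) = 25*(-8 + 2*1) = 25*(-8 + 2) = 25*(-6) = -150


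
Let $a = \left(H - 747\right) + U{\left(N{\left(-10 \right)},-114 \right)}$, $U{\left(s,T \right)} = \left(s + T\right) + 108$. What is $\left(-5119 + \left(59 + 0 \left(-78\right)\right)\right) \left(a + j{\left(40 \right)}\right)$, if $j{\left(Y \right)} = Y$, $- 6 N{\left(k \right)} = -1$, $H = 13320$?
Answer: $- \frac{191376790}{3} \approx -6.3792 \cdot 10^{7}$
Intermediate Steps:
$N{\left(k \right)} = \frac{1}{6}$ ($N{\left(k \right)} = \left(- \frac{1}{6}\right) \left(-1\right) = \frac{1}{6}$)
$U{\left(s,T \right)} = 108 + T + s$ ($U{\left(s,T \right)} = \left(T + s\right) + 108 = 108 + T + s$)
$a = \frac{75403}{6}$ ($a = \left(13320 - 747\right) + \left(108 - 114 + \frac{1}{6}\right) = 12573 - \frac{35}{6} = \frac{75403}{6} \approx 12567.0$)
$\left(-5119 + \left(59 + 0 \left(-78\right)\right)\right) \left(a + j{\left(40 \right)}\right) = \left(-5119 + \left(59 + 0 \left(-78\right)\right)\right) \left(\frac{75403}{6} + 40\right) = \left(-5119 + \left(59 + 0\right)\right) \frac{75643}{6} = \left(-5119 + 59\right) \frac{75643}{6} = \left(-5060\right) \frac{75643}{6} = - \frac{191376790}{3}$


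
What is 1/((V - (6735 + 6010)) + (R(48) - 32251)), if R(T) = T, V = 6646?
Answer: -1/38302 ≈ -2.6108e-5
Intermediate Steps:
1/((V - (6735 + 6010)) + (R(48) - 32251)) = 1/((6646 - (6735 + 6010)) + (48 - 32251)) = 1/((6646 - 1*12745) - 32203) = 1/((6646 - 12745) - 32203) = 1/(-6099 - 32203) = 1/(-38302) = -1/38302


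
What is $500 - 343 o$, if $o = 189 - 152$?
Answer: $-12191$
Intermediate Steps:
$o = 37$ ($o = 189 - 152 = 37$)
$500 - 343 o = 500 - 12691 = -12191$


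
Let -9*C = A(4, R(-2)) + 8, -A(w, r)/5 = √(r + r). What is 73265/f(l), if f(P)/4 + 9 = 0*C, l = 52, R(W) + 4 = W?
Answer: -73265/36 ≈ -2035.1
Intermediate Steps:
R(W) = -4 + W
A(w, r) = -5*√2*√r (A(w, r) = -5*√(r + r) = -5*√2*√r)
C = -8/9 + 10*I*√3/9 (C = -(-5*√2*√(-4 - 2) + 8)/9 = -(-5*√2*√(-6) + 8)/9 = -(-5*√2*I*√6 + 8)/9 = -(-10*I*√3 + 8)/9 = -(8 - 10*I*√3)/9 = -8/9 + 10*I*√3/9 ≈ -0.88889 + 1.9245*I)
f(P) = -36 (f(P) = -36 + 4*(0*(-8/9 + 10*I*√3/9)) = -36 + 4*0 = -36 + 0 = -36)
73265/f(l) = 73265/(-36) = 73265*(-1/36) = -73265/36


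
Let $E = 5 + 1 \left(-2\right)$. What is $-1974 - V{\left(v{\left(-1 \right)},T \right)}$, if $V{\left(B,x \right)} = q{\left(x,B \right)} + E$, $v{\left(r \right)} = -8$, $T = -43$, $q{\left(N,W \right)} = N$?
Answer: $-1934$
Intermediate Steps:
$E = 3$ ($E = 5 - 2 = 3$)
$V{\left(B,x \right)} = 3 + x$ ($V{\left(B,x \right)} = x + 3 = 3 + x$)
$-1974 - V{\left(v{\left(-1 \right)},T \right)} = -1974 - \left(3 - 43\right) = -1974 - -40 = -1974 + 40 = -1934$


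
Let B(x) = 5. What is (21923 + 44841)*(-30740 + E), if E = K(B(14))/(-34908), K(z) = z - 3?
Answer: -17910643450102/8727 ≈ -2.0523e+9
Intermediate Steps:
K(z) = -3 + z
E = -1/17454 (E = (-3 + 5)/(-34908) = 2*(-1/34908) = -1/17454 ≈ -5.7293e-5)
(21923 + 44841)*(-30740 + E) = (21923 + 44841)*(-30740 - 1/17454) = 66764*(-536535961/17454) = -17910643450102/8727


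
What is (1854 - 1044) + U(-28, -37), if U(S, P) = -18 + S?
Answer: 764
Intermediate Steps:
(1854 - 1044) + U(-28, -37) = (1854 - 1044) + (-18 - 28) = 810 - 46 = 764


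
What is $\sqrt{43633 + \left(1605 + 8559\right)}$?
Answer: $\sqrt{53797} \approx 231.94$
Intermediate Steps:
$\sqrt{43633 + \left(1605 + 8559\right)} = \sqrt{43633 + 10164} = \sqrt{53797}$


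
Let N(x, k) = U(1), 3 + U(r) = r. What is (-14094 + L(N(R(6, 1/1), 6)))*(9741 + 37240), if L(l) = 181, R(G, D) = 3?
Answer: -653646653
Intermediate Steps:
U(r) = -3 + r
N(x, k) = -2 (N(x, k) = -3 + 1 = -2)
(-14094 + L(N(R(6, 1/1), 6)))*(9741 + 37240) = (-14094 + 181)*(9741 + 37240) = -13913*46981 = -653646653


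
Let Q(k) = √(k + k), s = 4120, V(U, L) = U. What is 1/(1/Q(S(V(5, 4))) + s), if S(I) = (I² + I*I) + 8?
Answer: 477920/1969030399 - 2*√29/1969030399 ≈ 0.00024271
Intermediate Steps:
S(I) = 8 + 2*I² (S(I) = (I² + I²) + 8 = 2*I² + 8 = 8 + 2*I²)
Q(k) = √2*√k (Q(k) = √(2*k) = √2*√k)
1/(1/Q(S(V(5, 4))) + s) = 1/(1/(√2*√(8 + 2*5²)) + 4120) = 1/(1/(√2*√(8 + 2*25)) + 4120) = 1/(1/(√2*√(8 + 50)) + 4120) = 1/(1/(√2*√58) + 4120) = 1/(1/(2*√29) + 4120) = 1/(√29/58 + 4120) = 1/(4120 + √29/58)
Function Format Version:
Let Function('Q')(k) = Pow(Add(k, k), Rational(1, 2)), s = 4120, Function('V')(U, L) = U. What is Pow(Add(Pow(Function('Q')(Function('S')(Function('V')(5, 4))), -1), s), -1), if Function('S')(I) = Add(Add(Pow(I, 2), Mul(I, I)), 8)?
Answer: Add(Rational(477920, 1969030399), Mul(Rational(-2, 1969030399), Pow(29, Rational(1, 2)))) ≈ 0.00024271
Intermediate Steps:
Function('S')(I) = Add(8, Mul(2, Pow(I, 2))) (Function('S')(I) = Add(Add(Pow(I, 2), Pow(I, 2)), 8) = Add(Mul(2, Pow(I, 2)), 8) = Add(8, Mul(2, Pow(I, 2))))
Function('Q')(k) = Mul(Pow(2, Rational(1, 2)), Pow(k, Rational(1, 2))) (Function('Q')(k) = Pow(Mul(2, k), Rational(1, 2)) = Mul(Pow(2, Rational(1, 2)), Pow(k, Rational(1, 2))))
Pow(Add(Pow(Function('Q')(Function('S')(Function('V')(5, 4))), -1), s), -1) = Pow(Add(Pow(Mul(Pow(2, Rational(1, 2)), Pow(Add(8, Mul(2, Pow(5, 2))), Rational(1, 2))), -1), 4120), -1) = Pow(Add(Pow(Mul(Pow(2, Rational(1, 2)), Pow(Add(8, Mul(2, 25)), Rational(1, 2))), -1), 4120), -1) = Pow(Add(Pow(Mul(Pow(2, Rational(1, 2)), Pow(Add(8, 50), Rational(1, 2))), -1), 4120), -1) = Pow(Add(Pow(Mul(Pow(2, Rational(1, 2)), Pow(58, Rational(1, 2))), -1), 4120), -1) = Pow(Add(Pow(Mul(2, Pow(29, Rational(1, 2))), -1), 4120), -1) = Pow(Add(Mul(Rational(1, 58), Pow(29, Rational(1, 2))), 4120), -1) = Pow(Add(4120, Mul(Rational(1, 58), Pow(29, Rational(1, 2)))), -1)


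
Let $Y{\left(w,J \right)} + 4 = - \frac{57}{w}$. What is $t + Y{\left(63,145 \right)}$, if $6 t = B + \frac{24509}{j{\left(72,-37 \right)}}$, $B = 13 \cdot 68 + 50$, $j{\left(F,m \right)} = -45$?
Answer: $\frac{113377}{1890} \approx 59.988$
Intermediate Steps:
$Y{\left(w,J \right)} = -4 - \frac{57}{w}$
$B = 934$ ($B = 884 + 50 = 934$)
$t = \frac{17521}{270}$ ($t = \frac{934 + \frac{24509}{-45}}{6} = \frac{934 + 24509 \left(- \frac{1}{45}\right)}{6} = \frac{934 - \frac{24509}{45}}{6} = \frac{1}{6} \cdot \frac{17521}{45} = \frac{17521}{270} \approx 64.893$)
$t + Y{\left(63,145 \right)} = \frac{17521}{270} - \left(4 + \frac{57}{63}\right) = \frac{17521}{270} - \frac{103}{21} = \frac{113377}{1890}$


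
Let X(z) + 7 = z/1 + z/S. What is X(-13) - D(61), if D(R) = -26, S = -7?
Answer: 55/7 ≈ 7.8571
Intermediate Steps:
X(z) = -7 + 6*z/7 (X(z) = -7 + (z/1 + z/(-7)) = -7 + (z*1 + z*(-1/7)) = -7 + (z - z/7) = -7 + 6*z/7)
X(-13) - D(61) = (-7 + (6/7)*(-13)) - 1*(-26) = (-7 - 78/7) + 26 = -127/7 + 26 = 55/7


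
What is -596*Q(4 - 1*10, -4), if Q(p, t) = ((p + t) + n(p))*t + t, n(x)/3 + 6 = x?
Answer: -107280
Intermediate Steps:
n(x) = -18 + 3*x
Q(p, t) = t + t*(-18 + t + 4*p) (Q(p, t) = ((p + t) + (-18 + 3*p))*t + t = (-18 + t + 4*p)*t + t = t*(-18 + t + 4*p) + t = t + t*(-18 + t + 4*p))
-596*Q(4 - 1*10, -4) = -(-2384)*(-17 - 4 + 4*(4 - 1*10)) = -(-2384)*(-17 - 4 + 4*(4 - 10)) = -(-2384)*(-17 - 4 + 4*(-6)) = -(-2384)*(-17 - 4 - 24) = -(-2384)*(-45) = -596*180 = -107280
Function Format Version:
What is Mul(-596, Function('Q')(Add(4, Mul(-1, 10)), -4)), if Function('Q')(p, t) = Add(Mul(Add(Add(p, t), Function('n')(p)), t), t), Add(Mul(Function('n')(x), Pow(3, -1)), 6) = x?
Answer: -107280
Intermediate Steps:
Function('n')(x) = Add(-18, Mul(3, x))
Function('Q')(p, t) = Add(t, Mul(t, Add(-18, t, Mul(4, p)))) (Function('Q')(p, t) = Add(Mul(Add(Add(p, t), Add(-18, Mul(3, p))), t), t) = Add(Mul(Add(-18, t, Mul(4, p)), t), t) = Add(Mul(t, Add(-18, t, Mul(4, p))), t) = Add(t, Mul(t, Add(-18, t, Mul(4, p)))))
Mul(-596, Function('Q')(Add(4, Mul(-1, 10)), -4)) = Mul(-596, Mul(-4, Add(-17, -4, Mul(4, Add(4, Mul(-1, 10)))))) = Mul(-596, Mul(-4, Add(-17, -4, Mul(4, Add(4, -10))))) = Mul(-596, Mul(-4, Add(-17, -4, Mul(4, -6)))) = Mul(-596, Mul(-4, Add(-17, -4, -24))) = Mul(-596, Mul(-4, -45)) = Mul(-596, 180) = -107280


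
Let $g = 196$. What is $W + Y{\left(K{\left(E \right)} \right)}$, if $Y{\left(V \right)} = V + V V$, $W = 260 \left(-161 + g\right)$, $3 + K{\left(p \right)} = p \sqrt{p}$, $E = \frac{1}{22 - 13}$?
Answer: $\frac{6638140}{729} \approx 9105.8$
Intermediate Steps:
$E = \frac{1}{9} \approx 0.11111$
$K{\left(p \right)} = -3 + p^{\frac{3}{2}}$ ($K{\left(p \right)} = -3 + p \sqrt{p} = -3 + p^{\frac{3}{2}}$)
$W = 9100$ ($W = 260 \left(-161 + 196\right) = 260 \cdot 35 = 9100$)
$Y{\left(V \right)} = V + V^{2}$
$W + Y{\left(K{\left(E \right)} \right)} = 9100 + \left(-3 + \left(\frac{1}{9}\right)^{\frac{3}{2}}\right) \left(1 - \left(3 - \left(\frac{1}{9}\right)^{\frac{3}{2}}\right)\right) = 9100 + \left(-3 + \frac{1}{27}\right) \left(1 + \left(-3 + \frac{1}{27}\right)\right) = 9100 - \frac{80 \left(1 - \frac{80}{27}\right)}{27} = 9100 - - \frac{4240}{729} = 9100 + \frac{4240}{729} = \frac{6638140}{729}$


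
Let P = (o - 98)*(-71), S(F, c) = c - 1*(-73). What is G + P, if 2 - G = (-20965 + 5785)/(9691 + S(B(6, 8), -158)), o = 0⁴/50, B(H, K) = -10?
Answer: 11145490/1601 ≈ 6961.6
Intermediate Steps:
o = 0 (o = 0*(1/50) = 0)
S(F, c) = 73 + c (S(F, c) = c + 73 = 73 + c)
P = 6958 (P = (0 - 98)*(-71) = -98*(-71) = 6958)
G = 5732/1601 (G = 2 - (-20965 + 5785)/(9691 + (73 - 158)) = 2 - (-15180)/(9691 - 85) = 2 - (-15180)/9606 = 2 - 1*(-2530/1601) = 2 + 2530/1601 = 5732/1601 ≈ 3.5803)
G + P = 5732/1601 + 6958 = 11145490/1601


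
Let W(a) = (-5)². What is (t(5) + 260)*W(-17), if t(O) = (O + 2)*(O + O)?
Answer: 8250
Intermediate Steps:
t(O) = 2*O*(2 + O) (t(O) = (2 + O)*(2*O) = 2*O*(2 + O))
W(a) = 25
(t(5) + 260)*W(-17) = (2*5*(2 + 5) + 260)*25 = (2*5*7 + 260)*25 = (70 + 260)*25 = 330*25 = 8250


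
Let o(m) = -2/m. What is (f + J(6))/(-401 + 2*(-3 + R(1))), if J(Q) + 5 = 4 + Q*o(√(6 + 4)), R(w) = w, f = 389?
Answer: -388/405 + 2*√10/675 ≈ -0.94866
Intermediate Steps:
J(Q) = -1 - Q*√10/5 (J(Q) = -5 + (4 + Q*(-2/√(6 + 4))) = -5 + (4 + Q*(-2*√10/10)) = -5 + (4 + Q*(-√10/5)) = -5 + (4 - Q*√10/5) = -1 - Q*√10/5)
(f + J(6))/(-401 + 2*(-3 + R(1))) = (389 + (-1 - ⅕*6*√10))/(-401 + 2*(-3 + 1)) = (389 + (-1 - 6*√10/5))/(-401 + 2*(-2)) = (388 - 6*√10/5)/(-401 - 4) = (388 - 6*√10/5)/(-405) = (388 - 6*√10/5)*(-1/405) = -388/405 + 2*√10/675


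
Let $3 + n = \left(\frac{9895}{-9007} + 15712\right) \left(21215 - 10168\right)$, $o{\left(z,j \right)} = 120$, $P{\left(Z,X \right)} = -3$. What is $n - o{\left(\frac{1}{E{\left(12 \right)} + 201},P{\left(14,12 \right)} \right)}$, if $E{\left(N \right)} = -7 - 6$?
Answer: $\frac{1563238751322}{9007} \approx 1.7356 \cdot 10^{8}$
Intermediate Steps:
$E{\left(N \right)} = -13$ ($E{\left(N \right)} = -7 - 6 = -13$)
$n = \frac{1563239832162}{9007}$ ($n = -3 + \left(\frac{9895}{-9007} + 15712\right) \left(21215 - 10168\right) = -3 + \left(9895 \left(- \frac{1}{9007}\right) + 15712\right) 11047 = -3 + \left(- \frac{9895}{9007} + 15712\right) 11047 = -3 + \frac{141508089}{9007} \cdot 11047 = -3 + \frac{1563239859183}{9007} = \frac{1563239832162}{9007} \approx 1.7356 \cdot 10^{8}$)
$n - o{\left(\frac{1}{E{\left(12 \right)} + 201},P{\left(14,12 \right)} \right)} = \frac{1563239832162}{9007} - 120 = \frac{1563238751322}{9007}$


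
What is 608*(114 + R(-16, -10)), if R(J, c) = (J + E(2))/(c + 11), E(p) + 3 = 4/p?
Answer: 58976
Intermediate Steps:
E(p) = -3 + 4/p
R(J, c) = (-1 + J)/(11 + c) (R(J, c) = (J + (-3 + 4/2))/(c + 11) = (J + (-3 + 4*(½)))/(11 + c) = (J + (-3 + 2))/(11 + c) = (J - 1)/(11 + c) = (-1 + J)/(11 + c))
608*(114 + R(-16, -10)) = 608*(114 + (-1 - 16)/(11 - 10)) = 608*(114 - 17/1) = 608*(114 + 1*(-17)) = 608*(114 - 17) = 608*97 = 58976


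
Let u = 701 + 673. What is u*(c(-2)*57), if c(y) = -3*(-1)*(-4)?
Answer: -939816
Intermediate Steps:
c(y) = -12 (c(y) = 3*(-4) = -12)
u = 1374
u*(c(-2)*57) = 1374*(-12*57) = 1374*(-684) = -939816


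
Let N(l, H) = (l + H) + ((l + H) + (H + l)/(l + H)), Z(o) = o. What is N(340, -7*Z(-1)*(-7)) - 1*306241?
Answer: -305658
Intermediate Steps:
N(l, H) = 1 + 2*H + 2*l (N(l, H) = (H + l) + ((H + l) + (H + l)/(H + l)) = (H + l) + ((H + l) + 1) = (H + l) + (1 + H + l) = 1 + 2*H + 2*l)
N(340, -7*Z(-1)*(-7)) - 1*306241 = (1 + 2*(-7*(-1)*(-7)) + 2*340) - 1*306241 = (1 + 2*(7*(-7)) + 680) - 306241 = (1 + 2*(-49) + 680) - 306241 = (1 - 98 + 680) - 306241 = 583 - 306241 = -305658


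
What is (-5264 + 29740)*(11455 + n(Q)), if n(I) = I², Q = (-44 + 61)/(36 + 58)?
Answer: 619344797611/2209 ≈ 2.8037e+8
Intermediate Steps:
Q = 17/94 ≈ 0.18085
(-5264 + 29740)*(11455 + n(Q)) = (-5264 + 29740)*(11455 + (17/94)²) = 24476*(11455 + 289/8836) = 24476*(101216669/8836) = 619344797611/2209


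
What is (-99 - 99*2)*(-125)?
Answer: 37125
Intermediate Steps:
(-99 - 99*2)*(-125) = (-99 - 198)*(-125) = -297*(-125) = 37125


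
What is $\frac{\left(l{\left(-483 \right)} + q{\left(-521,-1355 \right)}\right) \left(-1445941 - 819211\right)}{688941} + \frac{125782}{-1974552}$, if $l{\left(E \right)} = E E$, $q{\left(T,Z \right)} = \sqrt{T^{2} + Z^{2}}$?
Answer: $- \frac{57967920082724951}{75574990524} - \frac{2265152 \sqrt{2107466}}{688941} \approx -7.718 \cdot 10^{5}$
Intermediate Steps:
$l{\left(E \right)} = E^{2}$
$\frac{\left(l{\left(-483 \right)} + q{\left(-521,-1355 \right)}\right) \left(-1445941 - 819211\right)}{688941} + \frac{125782}{-1974552} = \frac{\left(\left(-483\right)^{2} + \sqrt{\left(-521\right)^{2} + \left(-1355\right)^{2}}\right) \left(-1445941 - 819211\right)}{688941} + \frac{125782}{-1974552} = \left(233289 + \sqrt{271441 + 1836025}\right) \left(-2265152\right) \frac{1}{688941} + 125782 \left(- \frac{1}{1974552}\right) = \left(233289 + \sqrt{2107466}\right) \left(-2265152\right) \frac{1}{688941} - \frac{62891}{987276} = \left(-528435044928 - 2265152 \sqrt{2107466}\right) \frac{1}{688941} - \frac{62891}{987276} = \left(- \frac{58715004992}{76549} - \frac{2265152 \sqrt{2107466}}{688941}\right) - \frac{62891}{987276} = - \frac{57967920082724951}{75574990524} - \frac{2265152 \sqrt{2107466}}{688941}$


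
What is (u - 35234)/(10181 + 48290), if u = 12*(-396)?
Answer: -39986/58471 ≈ -0.68386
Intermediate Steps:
u = -4752
(u - 35234)/(10181 + 48290) = (-4752 - 35234)/(10181 + 48290) = -39986/58471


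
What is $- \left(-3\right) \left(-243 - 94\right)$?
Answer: $-1011$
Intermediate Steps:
$- \left(-3\right) \left(-243 - 94\right) = - \left(-3\right) \left(-337\right) = \left(-1\right) 1011 = -1011$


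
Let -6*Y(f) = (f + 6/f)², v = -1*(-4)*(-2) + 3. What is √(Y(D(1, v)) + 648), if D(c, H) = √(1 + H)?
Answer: √23334/6 ≈ 25.459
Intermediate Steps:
v = -5 (v = 4*(-2) + 3 = -8 + 3 = -5)
Y(f) = -(f + 6/f)²/6
√(Y(D(1, v)) + 648) = √(-(6 + (√(1 - 5))²)²/(6*(√(1 - 5))²) + 648) = √(-(6 + (√(-4))²)²/(6*(√(-4))²) + 648) = √(-(6 + (2*I)²)²/(6*(2*I)²) + 648) = √(-⅙*(-¼)*(6 - 4)² + 648) = √(-⅙*(-¼)*2² + 648) = √(-⅙*(-¼)*4 + 648) = √(⅙ + 648) = √(3889/6) = √23334/6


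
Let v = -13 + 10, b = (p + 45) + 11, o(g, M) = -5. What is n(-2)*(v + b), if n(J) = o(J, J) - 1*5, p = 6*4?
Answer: -770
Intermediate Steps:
p = 24
n(J) = -10 (n(J) = -5 - 1*5 = -5 - 5 = -10)
b = 80 (b = (24 + 45) + 11 = 69 + 11 = 80)
v = -3
n(-2)*(v + b) = -10*(-3 + 80) = -10*77 = -770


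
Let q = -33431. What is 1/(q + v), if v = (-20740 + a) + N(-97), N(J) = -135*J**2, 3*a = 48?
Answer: -1/1324370 ≈ -7.5508e-7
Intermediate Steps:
a = 16 (a = (1/3)*48 = 16)
v = -1290939 (v = (-20740 + 16) - 135*(-97)**2 = -20724 - 135*9409 = -20724 - 1270215 = -1290939)
1/(q + v) = 1/(-33431 - 1290939) = 1/(-1324370) = -1/1324370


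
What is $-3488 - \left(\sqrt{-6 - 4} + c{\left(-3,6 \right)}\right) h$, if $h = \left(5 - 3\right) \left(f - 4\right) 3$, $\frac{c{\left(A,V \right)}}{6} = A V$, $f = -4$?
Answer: $-8672 + 48 i \sqrt{10} \approx -8672.0 + 151.79 i$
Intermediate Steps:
$c{\left(A,V \right)} = 6 A V$
$h = -48$ ($h = \left(5 - 3\right) \left(-4 - 4\right) 3 = 2 \left(\left(-8\right) 3\right) = 2 \left(-24\right) = -48$)
$-3488 - \left(\sqrt{-6 - 4} + c{\left(-3,6 \right)}\right) h = -3488 - \left(\sqrt{-6 - 4} + 6 \left(-3\right) 6\right) \left(-48\right) = -3488 - \left(\sqrt{-10} - 108\right) \left(-48\right) = -3488 - \left(i \sqrt{10} - 108\right) \left(-48\right) = -3488 - \left(-108 + i \sqrt{10}\right) \left(-48\right) = -3488 - \left(5184 - 48 i \sqrt{10}\right) = -8672 + 48 i \sqrt{10}$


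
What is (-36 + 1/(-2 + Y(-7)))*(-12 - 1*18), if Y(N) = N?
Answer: 3250/3 ≈ 1083.3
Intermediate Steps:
(-36 + 1/(-2 + Y(-7)))*(-12 - 1*18) = (-36 + 1/(-2 - 7))*(-12 - 1*18) = (-36 + 1/(-9))*(-12 - 18) = (-36 - 1/9)*(-30) = -325/9*(-30) = 3250/3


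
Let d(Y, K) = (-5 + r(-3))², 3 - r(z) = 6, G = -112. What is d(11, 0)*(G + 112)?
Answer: 0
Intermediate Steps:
r(z) = -3 (r(z) = 3 - 1*6 = 3 - 6 = -3)
d(Y, K) = 64 (d(Y, K) = (-5 - 3)² = (-8)² = 64)
d(11, 0)*(G + 112) = 64*(-112 + 112) = 64*0 = 0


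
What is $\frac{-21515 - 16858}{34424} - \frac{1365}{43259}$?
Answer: $- \frac{1706966367}{1489147816} \approx -1.1463$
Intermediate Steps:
$\frac{-21515 - 16858}{34424} - \frac{1365}{43259} = \left(-38373\right) \frac{1}{34424} - \frac{1365}{43259} = - \frac{38373}{34424} - \frac{1365}{43259} = - \frac{1706966367}{1489147816}$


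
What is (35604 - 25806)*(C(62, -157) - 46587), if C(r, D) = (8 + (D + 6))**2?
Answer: -256100124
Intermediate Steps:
C(r, D) = (14 + D)**2 (C(r, D) = (8 + (6 + D))**2 = (14 + D)**2)
(35604 - 25806)*(C(62, -157) - 46587) = (35604 - 25806)*((14 - 157)**2 - 46587) = 9798*((-143)**2 - 46587) = 9798*(20449 - 46587) = 9798*(-26138) = -256100124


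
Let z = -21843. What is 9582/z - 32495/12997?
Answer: -278108513/94631157 ≈ -2.9389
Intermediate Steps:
9582/z - 32495/12997 = 9582/(-21843) - 32495/12997 = 9582*(-1/21843) - 32495*1/12997 = -3194/7281 - 32495/12997 = -278108513/94631157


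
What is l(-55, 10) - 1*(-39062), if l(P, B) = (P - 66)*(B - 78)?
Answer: 47290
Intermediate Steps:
l(P, B) = (-78 + B)*(-66 + P) (l(P, B) = (-66 + P)*(-78 + B) = (-78 + B)*(-66 + P))
l(-55, 10) - 1*(-39062) = (5148 - 78*(-55) - 66*10 + 10*(-55)) - 1*(-39062) = (5148 + 4290 - 660 - 550) + 39062 = 8228 + 39062 = 47290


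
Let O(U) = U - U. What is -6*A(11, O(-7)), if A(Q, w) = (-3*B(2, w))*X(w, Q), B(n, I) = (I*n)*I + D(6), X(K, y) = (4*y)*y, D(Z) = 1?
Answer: 8712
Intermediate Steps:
O(U) = 0
X(K, y) = 4*y**2
B(n, I) = 1 + n*I**2 (B(n, I) = (I*n)*I + 1 = n*I**2 + 1 = 1 + n*I**2)
A(Q, w) = 4*Q**2*(-3 - 6*w**2) (A(Q, w) = (-3*(1 + 2*w**2))*(4*Q**2) = (-3 - 6*w**2)*(4*Q**2) = 4*Q**2*(-3 - 6*w**2))
-6*A(11, O(-7)) = -6*11**2*(-12 - 24*0**2) = -726*(-12 - 24*0) = -726*(-12 + 0) = -726*(-12) = -6*(-1452) = 8712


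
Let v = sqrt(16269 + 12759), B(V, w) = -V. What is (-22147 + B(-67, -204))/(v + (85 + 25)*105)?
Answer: -2656500/1389307 + 460*sqrt(7257)/1389307 ≈ -1.8839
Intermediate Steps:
v = 2*sqrt(7257) (v = sqrt(29028) = 2*sqrt(7257) ≈ 170.38)
(-22147 + B(-67, -204))/(v + (85 + 25)*105) = (-22147 - 1*(-67))/(2*sqrt(7257) + (85 + 25)*105) = (-22147 + 67)/(2*sqrt(7257) + 110*105) = -22080/(2*sqrt(7257) + 11550) = -22080/(11550 + 2*sqrt(7257))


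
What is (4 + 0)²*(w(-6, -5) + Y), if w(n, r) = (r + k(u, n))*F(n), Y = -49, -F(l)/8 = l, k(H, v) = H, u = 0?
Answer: -4624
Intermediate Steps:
F(l) = -8*l
w(n, r) = -8*n*r (w(n, r) = (r + 0)*(-8*n) = r*(-8*n) = -8*n*r)
(4 + 0)²*(w(-6, -5) + Y) = (4 + 0)²*(-8*(-6)*(-5) - 49) = 4²*(-240 - 49) = 16*(-289) = -4624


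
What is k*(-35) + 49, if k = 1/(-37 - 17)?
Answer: 2681/54 ≈ 49.648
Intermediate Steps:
k = -1/54 (k = 1/(-54) = -1/54 ≈ -0.018519)
k*(-35) + 49 = -1/54*(-35) + 49 = 35/54 + 49 = 2681/54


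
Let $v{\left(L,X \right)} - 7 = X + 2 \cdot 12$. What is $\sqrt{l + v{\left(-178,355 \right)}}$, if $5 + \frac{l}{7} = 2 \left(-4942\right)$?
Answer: $i \sqrt{68837} \approx 262.37 i$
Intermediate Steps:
$v{\left(L,X \right)} = 31 + X$ ($v{\left(L,X \right)} = 7 + \left(X + 2 \cdot 12\right) = 7 + \left(X + 24\right) = 7 + \left(24 + X\right) = 31 + X$)
$l = -69223$ ($l = -35 + 7 \cdot 2 \left(-4942\right) = -35 + 7 \left(-9884\right) = -35 - 69188 = -69223$)
$\sqrt{l + v{\left(-178,355 \right)}} = \sqrt{-69223 + \left(31 + 355\right)} = \sqrt{-69223 + 386} = \sqrt{-68837} = i \sqrt{68837}$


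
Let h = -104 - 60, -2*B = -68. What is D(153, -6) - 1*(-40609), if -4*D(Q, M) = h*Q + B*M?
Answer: 46933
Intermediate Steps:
B = 34 (B = -½*(-68) = 34)
h = -164
D(Q, M) = 41*Q - 17*M/2 (D(Q, M) = -(-164*Q + 34*M)/4 = 41*Q - 17*M/2)
D(153, -6) - 1*(-40609) = (41*153 - 17/2*(-6)) - 1*(-40609) = (6273 + 51) + 40609 = 6324 + 40609 = 46933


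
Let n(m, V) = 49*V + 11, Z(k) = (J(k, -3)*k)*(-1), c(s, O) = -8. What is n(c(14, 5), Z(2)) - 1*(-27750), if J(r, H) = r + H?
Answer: 27859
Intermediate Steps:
J(r, H) = H + r
Z(k) = -k*(-3 + k) (Z(k) = ((-3 + k)*k)*(-1) = (k*(-3 + k))*(-1) = -k*(-3 + k))
n(m, V) = 11 + 49*V
n(c(14, 5), Z(2)) - 1*(-27750) = (11 + 49*(2*(3 - 1*2))) - 1*(-27750) = (11 + 49*(2*(3 - 2))) + 27750 = (11 + 49*(2*1)) + 27750 = (11 + 49*2) + 27750 = (11 + 98) + 27750 = 109 + 27750 = 27859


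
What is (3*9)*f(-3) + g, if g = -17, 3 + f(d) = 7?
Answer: 91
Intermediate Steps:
f(d) = 4 (f(d) = -3 + 7 = 4)
(3*9)*f(-3) + g = (3*9)*4 - 17 = 27*4 - 17 = 108 - 17 = 91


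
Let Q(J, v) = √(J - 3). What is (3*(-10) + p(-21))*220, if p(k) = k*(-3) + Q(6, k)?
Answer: 7260 + 220*√3 ≈ 7641.1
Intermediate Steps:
Q(J, v) = √(-3 + J)
p(k) = √3 - 3*k (p(k) = k*(-3) + √(-3 + 6) = -3*k + √3 = √3 - 3*k)
(3*(-10) + p(-21))*220 = (3*(-10) + (√3 - 3*(-21)))*220 = (-30 + (√3 + 63))*220 = (-30 + (63 + √3))*220 = (33 + √3)*220 = 7260 + 220*√3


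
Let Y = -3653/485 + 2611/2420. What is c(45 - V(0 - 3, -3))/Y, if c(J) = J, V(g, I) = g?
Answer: -2253504/302957 ≈ -7.4384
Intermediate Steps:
Y = -302957/46948 (Y = -3653*1/485 + 2611*(1/2420) = -3653/485 + 2611/2420 = -302957/46948 ≈ -6.4530)
c(45 - V(0 - 3, -3))/Y = (45 - (0 - 3))/(-302957/46948) = (45 - 1*(-3))*(-46948/302957) = (45 + 3)*(-46948/302957) = 48*(-46948/302957) = -2253504/302957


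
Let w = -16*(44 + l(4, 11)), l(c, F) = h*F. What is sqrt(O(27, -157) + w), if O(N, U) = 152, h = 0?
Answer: 2*I*sqrt(138) ≈ 23.495*I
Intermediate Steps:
l(c, F) = 0 (l(c, F) = 0*F = 0)
w = -704 (w = -16*(44 + 0) = -16*44 = -704)
sqrt(O(27, -157) + w) = sqrt(152 - 704) = sqrt(-552) = 2*I*sqrt(138)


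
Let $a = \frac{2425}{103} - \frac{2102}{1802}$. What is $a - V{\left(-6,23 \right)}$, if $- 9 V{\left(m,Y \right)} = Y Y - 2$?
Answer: $\frac{67597229}{835227} \approx 80.933$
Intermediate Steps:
$a = \frac{2076672}{92803}$ ($a = 2425 \cdot \frac{1}{103} - \frac{1051}{901} = \frac{2425}{103} - \frac{1051}{901} = \frac{2076672}{92803} \approx 22.377$)
$V{\left(m,Y \right)} = \frac{2}{9} - \frac{Y^{2}}{9}$ ($V{\left(m,Y \right)} = - \frac{Y Y - 2}{9} = - \frac{Y^{2} - 2}{9} = - \frac{-2 + Y^{2}}{9} = \frac{2}{9} - \frac{Y^{2}}{9}$)
$a - V{\left(-6,23 \right)} = \frac{2076672}{92803} - \left(\frac{2}{9} - \frac{23^{2}}{9}\right) = \frac{2076672}{92803} - \left(\frac{2}{9} - \frac{529}{9}\right) = \frac{2076672}{92803} - - \frac{527}{9} = \frac{2076672}{92803} + \frac{527}{9} = \frac{67597229}{835227}$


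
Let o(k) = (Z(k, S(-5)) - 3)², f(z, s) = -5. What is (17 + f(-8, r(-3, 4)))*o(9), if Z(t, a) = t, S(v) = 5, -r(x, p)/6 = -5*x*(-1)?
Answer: 432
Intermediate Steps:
r(x, p) = -30*x (r(x, p) = -6*(-5*x)*(-1) = -30*x)
o(k) = (-3 + k)² (o(k) = (k - 3)² = (-3 + k)²)
(17 + f(-8, r(-3, 4)))*o(9) = (17 - 5)*(-3 + 9)² = 12*6² = 12*36 = 432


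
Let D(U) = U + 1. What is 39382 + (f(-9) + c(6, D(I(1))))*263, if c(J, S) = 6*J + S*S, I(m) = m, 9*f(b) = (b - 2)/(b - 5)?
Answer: 6290545/126 ≈ 49925.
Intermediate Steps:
f(b) = (-2 + b)/(9*(-5 + b)) (f(b) = ((b - 2)/(b - 5))/9 = ((-2 + b)/(-5 + b))/9 = (-2 + b)/(9*(-5 + b)))
D(U) = 1 + U
c(J, S) = S² + 6*J (c(J, S) = 6*J + S² = S² + 6*J)
39382 + (f(-9) + c(6, D(I(1))))*263 = 39382 + ((-2 - 9)/(9*(-5 - 9)) + ((1 + 1)² + 6*6))*263 = 39382 + ((⅑)*(-11)/(-14) + (2² + 36))*263 = 39382 + ((⅑)*(-1/14)*(-11) + (4 + 36))*263 = 39382 + (11/126 + 40)*263 = 39382 + (5051/126)*263 = 39382 + 1328413/126 = 6290545/126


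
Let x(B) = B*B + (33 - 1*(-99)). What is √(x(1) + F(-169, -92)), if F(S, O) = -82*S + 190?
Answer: √14181 ≈ 119.08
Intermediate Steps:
x(B) = 132 + B² (x(B) = B² + (33 + 99) = B² + 132 = 132 + B²)
F(S, O) = 190 - 82*S
√(x(1) + F(-169, -92)) = √((132 + 1²) + (190 - 82*(-169))) = √((132 + 1) + (190 + 13858)) = √(133 + 14048) = √14181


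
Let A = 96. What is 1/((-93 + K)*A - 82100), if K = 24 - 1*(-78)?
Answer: -1/81236 ≈ -1.2310e-5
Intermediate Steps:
K = 102 (K = 24 + 78 = 102)
1/((-93 + K)*A - 82100) = 1/((-93 + 102)*96 - 82100) = 1/(9*96 - 82100) = 1/(864 - 82100) = 1/(-81236) = -1/81236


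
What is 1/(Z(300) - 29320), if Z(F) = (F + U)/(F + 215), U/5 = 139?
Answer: -103/3019761 ≈ -3.4109e-5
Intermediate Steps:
U = 695 (U = 5*139 = 695)
Z(F) = (695 + F)/(215 + F) (Z(F) = (F + 695)/(F + 215) = (695 + F)/(215 + F))
1/(Z(300) - 29320) = 1/((695 + 300)/(215 + 300) - 29320) = 1/(995/515 - 29320) = 1/((1/515)*995 - 29320) = 1/(199/103 - 29320) = 1/(-3019761/103) = -103/3019761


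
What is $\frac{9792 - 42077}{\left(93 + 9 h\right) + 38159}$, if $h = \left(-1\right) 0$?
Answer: $- \frac{32285}{38252} \approx -0.84401$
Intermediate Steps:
$h = 0$
$\frac{9792 - 42077}{\left(93 + 9 h\right) + 38159} = \frac{9792 - 42077}{\left(93 + 9 \cdot 0\right) + 38159} = - \frac{32285}{\left(93 + 0\right) + 38159} = - \frac{32285}{93 + 38159} = - \frac{32285}{38252}$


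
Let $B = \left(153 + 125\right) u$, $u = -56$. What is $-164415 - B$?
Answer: $-148847$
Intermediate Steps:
$B = -15568$ ($B = \left(153 + 125\right) \left(-56\right) = 278 \left(-56\right) = -15568$)
$-164415 - B = -164415 - -15568 = -164415 + 15568 = -148847$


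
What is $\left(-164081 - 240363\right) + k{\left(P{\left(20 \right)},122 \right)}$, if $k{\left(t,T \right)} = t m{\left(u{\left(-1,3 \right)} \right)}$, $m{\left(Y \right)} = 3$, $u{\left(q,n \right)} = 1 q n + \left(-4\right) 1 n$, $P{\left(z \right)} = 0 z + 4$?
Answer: $-404432$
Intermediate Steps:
$P{\left(z \right)} = 4$ ($P{\left(z \right)} = 0 + 4 = 4$)
$u{\left(q,n \right)} = - 4 n + n q$ ($u{\left(q,n \right)} = q n - 4 n = n q - 4 n = - 4 n + n q$)
$k{\left(t,T \right)} = 3 t$ ($k{\left(t,T \right)} = t 3 = 3 t$)
$\left(-164081 - 240363\right) + k{\left(P{\left(20 \right)},122 \right)} = \left(-164081 - 240363\right) + 3 \cdot 4 = -404444 + 12 = -404432$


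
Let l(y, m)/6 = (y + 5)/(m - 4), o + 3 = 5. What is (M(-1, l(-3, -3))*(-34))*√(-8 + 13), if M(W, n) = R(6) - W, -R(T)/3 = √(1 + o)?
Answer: -34*√5 + 102*√15 ≈ 319.02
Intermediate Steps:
o = 2 (o = -3 + 5 = 2)
l(y, m) = 6*(5 + y)/(-4 + m) (l(y, m) = 6*((y + 5)/(m - 4)) = 6*((5 + y)/(-4 + m)) = 6*(5 + y)/(-4 + m))
R(T) = -3*√3 (R(T) = -3*√(1 + 2) = -3*√3)
M(W, n) = -W - 3*√3 (M(W, n) = -3*√3 - W = -W - 3*√3)
(M(-1, l(-3, -3))*(-34))*√(-8 + 13) = ((-1*(-1) - 3*√3)*(-34))*√(-8 + 13) = ((1 - 3*√3)*(-34))*√5 = (-34 + 102*√3)*√5 = √5*(-34 + 102*√3)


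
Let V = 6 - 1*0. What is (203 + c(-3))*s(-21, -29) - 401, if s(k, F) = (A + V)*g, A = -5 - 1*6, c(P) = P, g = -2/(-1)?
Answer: -2401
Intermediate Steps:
g = 2 (g = -2*(-1) = 2)
A = -11 (A = -5 - 6 = -11)
V = 6 (V = 6 + 0 = 6)
s(k, F) = -10 (s(k, F) = (-11 + 6)*2 = -5*2 = -10)
(203 + c(-3))*s(-21, -29) - 401 = (203 - 3)*(-10) - 401 = 200*(-10) - 401 = -2000 - 401 = -2401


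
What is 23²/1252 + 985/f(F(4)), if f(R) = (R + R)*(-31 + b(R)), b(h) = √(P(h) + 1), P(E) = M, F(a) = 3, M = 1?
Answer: -17592977/3602004 - 985*√2/5754 ≈ -5.1263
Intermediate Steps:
P(E) = 1
b(h) = √2 (b(h) = √(1 + 1) = √2)
f(R) = 2*R*(-31 + √2) (f(R) = (R + R)*(-31 + √2) = (2*R)*(-31 + √2) = 2*R*(-31 + √2))
23²/1252 + 985/f(F(4)) = 23²/1252 + 985/((2*3*(-31 + √2))) = 529*(1/1252) + 985/(-186 + 6*√2) = 529/1252 + 985/(-186 + 6*√2)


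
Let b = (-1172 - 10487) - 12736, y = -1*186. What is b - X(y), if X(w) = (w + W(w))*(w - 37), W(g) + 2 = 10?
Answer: -64089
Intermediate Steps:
y = -186
W(g) = 8 (W(g) = -2 + 10 = 8)
X(w) = (-37 + w)*(8 + w) (X(w) = (w + 8)*(w - 37) = (8 + w)*(-37 + w) = (-37 + w)*(8 + w))
b = -24395 (b = -11659 - 12736 = -24395)
b - X(y) = -24395 - (-296 + (-186)**2 - 29*(-186)) = -24395 - (-296 + 34596 + 5394) = -24395 - 1*39694 = -24395 - 39694 = -64089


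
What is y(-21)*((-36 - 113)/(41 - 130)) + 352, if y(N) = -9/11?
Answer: 343267/979 ≈ 350.63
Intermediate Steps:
y(N) = -9/11 (y(N) = -9*1/11 = -9/11)
y(-21)*((-36 - 113)/(41 - 130)) + 352 = -9*(-36 - 113)/(11*(41 - 130)) + 352 = -(-1341)/(11*(-89)) + 352 = -(-1341)*(-1)/(11*89) + 352 = -9/11*149/89 + 352 = -1341/979 + 352 = 343267/979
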